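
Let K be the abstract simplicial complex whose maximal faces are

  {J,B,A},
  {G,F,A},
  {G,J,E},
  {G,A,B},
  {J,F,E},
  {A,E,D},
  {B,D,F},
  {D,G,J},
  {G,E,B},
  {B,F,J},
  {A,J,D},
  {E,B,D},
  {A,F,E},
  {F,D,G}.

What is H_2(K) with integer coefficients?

H_2 ≅ Z.

Order the vertices as A < B < D < E < F < G < J. Listing each simplex with vertices in this order, K has dimension 2 with simplices:

  0-simplices (7): A, B, D, E, F, G, J
  1-simplices (21): AB, AD, AE, AF, AG, AJ, BD, BE, BF, BG, BJ, DE, DF, DG, DJ, EF, EG, EJ, FG, FJ, GJ
  2-simplices (14): ABG, ABJ, ADE, ADJ, AEF, AFG, BDE, BDF, BEG, BFJ, DFG, DGJ, EFJ, EGJ

giving chain groups C_0 ≅ Z^7, C_1 ≅ Z^21, C_2 ≅ Z^14.

Boundary ∂_1: C_1 → C_0 maps an edge to its endpoints' difference, ∂[p,q] = q − p.
As a 7×21 matrix over Z this has rank 6, with invariant factors (1,1,1,1,1,1).

Boundary ∂_2: C_2 → C_1 acts by ∂[p,q,r] = [q,r] − [p,r] + [p,q]. For instance
  ∂BEG = EG − BG + BE,
  ∂BFJ = FJ − BJ + BF.
As a 21×14 matrix over Z this has rank 13, with invariant factors (1,1,1,1,1,1,1,1,1,1,1,1,1).

Computing H_k = (kernel of ∂_k) / (image of ∂_{k+1}):

  H_2: rank ker ∂_2 − rank ∂_3 = (14 − 13) − 0 = 1, and there is no ∂_3, so H_2 = Z.

(K is a triangulation of the torus T^2.)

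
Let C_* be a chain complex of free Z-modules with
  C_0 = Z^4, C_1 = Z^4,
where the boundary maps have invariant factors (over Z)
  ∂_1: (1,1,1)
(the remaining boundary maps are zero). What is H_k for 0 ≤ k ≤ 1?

H_0 ≅ Z,  H_1 ≅ Z.

H_0: b_0 = 4 − 0 − 3 = 1; torsion from ∂_1 factors > 1: none. So H_0 ≅ Z.
H_1: b_1 = 4 − 3 − 0 = 1; torsion from ∂_2 factors > 1: none. So H_1 ≅ Z.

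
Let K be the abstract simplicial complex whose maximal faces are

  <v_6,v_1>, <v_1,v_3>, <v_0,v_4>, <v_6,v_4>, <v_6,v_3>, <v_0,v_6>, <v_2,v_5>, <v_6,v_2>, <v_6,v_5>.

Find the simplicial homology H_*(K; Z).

H_0 = Z,  H_1 = Z^3.

Take the total order v_0 < v_1 < v_2 < v_3 < v_4 < v_5 < v_6 on the vertex set. Then K (dimension 1) consists of the simplices:

  0-simplices (7): [v_0], [v_1], [v_2], [v_3], [v_4], [v_5], [v_6]
  1-simplices (9): [v_0,v_4], [v_0,v_6], [v_1,v_3], [v_1,v_6], [v_2,v_5], [v_2,v_6], [v_3,v_6], [v_4,v_6], [v_5,v_6]

giving chain groups C_0 ≅ Z^7, C_1 ≅ Z^9.

Boundary ∂_1: C_1 → C_0 is given by ∂[p,q] = [q] − [p].
The 7×9 boundary matrix has rank 6 and Smith normal form diag(1,1,1,1,1,1).

Computing H_k = (kernel of ∂_k) / (image of ∂_{k+1}):

  H_0: rank C_0 − rank ∂_1 = 7 − 6 = 1, and the invariant factors of ∂_1 are all 1, so H_0 ≅ Z.
  H_1: rank ker ∂_1 − rank ∂_2 = (9 − 6) − 0 = 3, and there is no ∂_2, so H_1 ≅ Z^3.

(K is a triangulation of a wedge of 3 circles.)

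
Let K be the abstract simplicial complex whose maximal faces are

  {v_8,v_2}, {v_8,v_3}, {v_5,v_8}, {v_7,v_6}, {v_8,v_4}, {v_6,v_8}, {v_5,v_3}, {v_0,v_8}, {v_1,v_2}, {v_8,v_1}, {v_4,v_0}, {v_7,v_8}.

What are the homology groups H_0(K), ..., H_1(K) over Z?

H_0 ≅ Z,  H_1 ≅ Z^4.

K has 9 vertices, 12 edges.
rank ∂_0 = 0, rank ∂_1 = 8 ⇒ b_0 = 9 − 0 − 8 = 1; all invariant factors of ∂_1 are 1 so no torsion. So H_0 = Z.
rank ∂_1 = 8, rank ∂_2 = 0 ⇒ b_1 = 12 − 8 − 0 = 4. So H_1 = Z^4.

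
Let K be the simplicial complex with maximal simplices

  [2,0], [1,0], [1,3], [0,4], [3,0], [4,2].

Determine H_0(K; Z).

H_0 = Z.

We work with the vertex ordering 0 < 1 < 2 < 3 < 4. The simplices of K, each written with vertices in increasing order, are:

  0-simplices (5): [0], [1], [2], [3], [4]
  1-simplices (6): [0,1], [0,2], [0,3], [0,4], [1,3], [2,4]

giving chain groups C_0 ≅ Z^5, C_1 ≅ Z^6.

Boundary ∂_1: C_1 → C_0 maps an edge to its endpoints' difference, ∂[p,q] = q − p.
The resulting 5×6 matrix has rank 4, and its Smith normal form has invariant factors (1,1,1,1).

From H_k ≅ ker(∂_k) / im(∂_{k+1}) we obtain:

  H_0: rank C_0 − rank ∂_1 = 5 − 4 = 1, and the invariant factors of ∂_1 are all 1, so H_0 = Z.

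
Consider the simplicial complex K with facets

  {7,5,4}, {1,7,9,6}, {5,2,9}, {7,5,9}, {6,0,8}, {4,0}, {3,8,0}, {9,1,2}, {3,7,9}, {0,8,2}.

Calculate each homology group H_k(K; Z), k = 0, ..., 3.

Order the vertices as 0 < 1 < 2 < 3 < 4 < 5 < 6 < 7 < 8 < 9. Listing each simplex with vertices in this order, K has dimension 3 with simplices:

  0-simplices (10): [0], [1], [2], [3], [4], [5], [6], [7], [8], [9]
  1-simplices (23): [0,2], [0,3], [0,4], [0,6], [0,8], [1,2], [1,6], [1,7], [1,9], [2,5], [2,8], [2,9], [3,7], [3,8], [3,9], [4,5], [4,7], [5,7], [5,9], [6,7], [6,8], [6,9], [7,9]
  2-simplices (12): [0,2,8], [0,3,8], [0,6,8], [1,2,9], [1,6,7], [1,6,9], [1,7,9], [2,5,9], [3,7,9], [4,5,7], [5,7,9], [6,7,9]
  3-simplices (1): [1,6,7,9]

giving chain groups C_0 ≅ Z^10, C_1 ≅ Z^23, C_2 ≅ Z^12, C_3 ≅ Z^1.

The boundary map ∂_1: C_1 → C_0 is given by ∂[p,q] = [q] − [p].
The 10×23 boundary matrix has rank 9 and Smith normal form diag(1,1,1,1,1,1,1,1,1).

The boundary map ∂_2: C_2 → C_1 sends each 2-simplex [p,q,r] to [q,r] − [p,r] + [p,q]. For instance
  ∂[3,7,9] = [7,9] − [3,9] + [3,7],
  ∂[5,7,9] = [7,9] − [5,9] + [5,7].
This gives a 23×12 integer matrix of rank 11; reducing to Smith normal form yields diagonal entries (1,1,1,1,1,1,1,1,1,1,1).

∂_3: C_3 → C_2 sends each 3-simplex σ to the alternating sum Σ_i (−1)^i (σ with its i-th vertex removed). For instance
  ∂[1,6,7,9] = [6,7,9] − [1,7,9] + [1,6,9] − [1,6,7].
As a 12×1 matrix over Z this has rank 1, with invariant factors (1).

Reading off H_k = ker ∂_k / im ∂_{k+1}:

  H_0: rank C_0 − rank ∂_1 = 10 − 9 = 1, and the invariant factors of ∂_1 are all 1, so H_0 = Z.
  H_1: rank ker ∂_1 − rank ∂_2 = (23 − 9) − 11 = 3, and the invariant factors of ∂_2 are all 1, so H_1 = Z^3.
  H_2: rank ker ∂_2 − rank ∂_3 = (12 − 11) − 1 = 0, and the invariant factors of ∂_3 are all 1, so H_2 = 0.
  H_3: rank ker ∂_3 − rank ∂_4 = (1 − 1) − 0 = 0, and there is no ∂_4, so H_3 = 0.

As a check, the Euler characteristic is 10 − 23 + 12 − 1 = -2, which agrees with 1 − 3 + 0 − 0 = -2.

H_0 ≅ Z,  H_1 ≅ Z^3,  H_2 = 0,  H_3 = 0.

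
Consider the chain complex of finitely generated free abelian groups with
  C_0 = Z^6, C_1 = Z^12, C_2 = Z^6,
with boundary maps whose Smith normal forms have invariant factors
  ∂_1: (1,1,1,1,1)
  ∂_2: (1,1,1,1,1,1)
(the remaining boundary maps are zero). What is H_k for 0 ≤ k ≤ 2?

H_0 ≅ Z,  H_1 ≅ Z,  H_2 = 0.

H_0: b_0 = 6 − 0 − 5 = 1; torsion from ∂_1 factors > 1: none. So H_0 ≅ Z.
H_1: b_1 = 12 − 5 − 6 = 1; torsion from ∂_2 factors > 1: none. So H_1 ≅ Z.
H_2: b_2 = 6 − 6 − 0 = 0; torsion from ∂_3 factors > 1: none. So H_2 ≅ 0.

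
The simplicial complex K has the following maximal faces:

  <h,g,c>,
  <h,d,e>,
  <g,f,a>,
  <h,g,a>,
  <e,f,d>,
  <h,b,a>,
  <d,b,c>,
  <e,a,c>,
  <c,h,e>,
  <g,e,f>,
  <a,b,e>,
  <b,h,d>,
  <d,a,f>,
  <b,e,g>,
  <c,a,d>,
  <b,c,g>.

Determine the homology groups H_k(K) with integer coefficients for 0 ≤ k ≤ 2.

Fix the vertex order a < b < c < d < e < f < g < h and write every simplex with vertices in increasing order. Then dim K = 2 and the simplices of K are:

  0-simplices (8): a, b, c, d, e, f, g, h
  1-simplices (24): ab, ac, ad, ae, af, ag, ah, bc, bd, be, bg, bh, cd, ce, cg, ch, de, df, dh, ef, eg, eh, fg, gh
  2-simplices (16): abe, abh, acd, ace, adf, afg, agh, bcd, bcg, bdh, beg, ceh, cgh, def, deh, efg

Hence C_0 ≅ Z^8, C_1 ≅ Z^24, C_2 ≅ Z^16.

The boundary map ∂_1: C_1 → C_0 maps an edge to its endpoints' difference, ∂[p,q] = q − p. For instance
  ∂ac = c − a.
The 8×24 boundary matrix has rank 7 and Smith normal form diag(1,1,1,1,1,1,1).

The boundary map ∂_2: C_2 → C_1 maps a triangle to the signed sum of its edges. For instance
  ∂abh = bh − ah + ab,
  ∂acd = cd − ad + ac.
The 24×16 boundary matrix has rank 15 and Smith normal form diag(1,1,1,1,1,1,1,1,1,1,1,1,1,1,1).

Now H_k = ker ∂_k / im ∂_{k+1}, so:

  H_0: rank C_0 − rank ∂_1 = 8 − 7 = 1, and the invariant factors of ∂_1 are all 1, so H_0 = Z.
  H_1: rank ker ∂_1 − rank ∂_2 = (24 − 7) − 15 = 2, and the invariant factors of ∂_2 are all 1, so H_1 = Z^2.
  H_2: rank ker ∂_2 − rank ∂_3 = (16 − 15) − 0 = 1, and there is no ∂_3, so H_2 = Z.

H_0 ≅ Z,  H_1 ≅ Z^2,  H_2 ≅ Z.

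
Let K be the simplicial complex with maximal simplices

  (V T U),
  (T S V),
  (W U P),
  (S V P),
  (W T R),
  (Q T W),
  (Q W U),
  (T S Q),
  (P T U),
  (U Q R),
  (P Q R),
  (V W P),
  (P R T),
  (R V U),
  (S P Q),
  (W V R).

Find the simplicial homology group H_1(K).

Fix the vertex order P < Q < R < S < T < U < V < W and write every simplex with vertices in increasing order. Then dim K = 2 and the simplices of K are:

  0-simplices (8): P, Q, R, S, T, U, V, W
  1-simplices (24): PQ, PR, PS, PT, PU, PV, PW, QR, QS, QT, QU, QW, RT, RU, RV, RW, ST, SV, TU, TV, TW, UV, UW, VW
  2-simplices (16): PQR, PQS, PRT, PSV, PTU, PUW, PVW, QRU, QST, QTW, QUW, RTW, RUV, RVW, STV, TUV

Hence C_0 ≅ Z^8, C_1 ≅ Z^24, C_2 ≅ Z^16.

The boundary map ∂_1: C_1 → C_0 maps an edge to its endpoints' difference, ∂[p,q] = q − p. For instance
  ∂PU = U − P.
The 8×24 boundary matrix has rank 7 and Smith normal form diag(1,1,1,1,1,1,1).

Boundary ∂_2: C_2 → C_1 sends each 2-simplex [p,q,r] to [q,r] − [p,r] + [p,q]. For instance
  ∂QUW = UW − QW + QU,
  ∂PQS = QS − PS + PQ.
This gives a 24×16 integer matrix of rank 15; reducing to Smith normal form yields diagonal entries (1,1,1,1,1,1,1,1,1,1,1,1,1,1,1).

Now H_k = ker ∂_k / im ∂_{k+1}, so:

  H_1: rank ker ∂_1 − rank ∂_2 = (24 − 7) − 15 = 2, and the invariant factors of ∂_2 are all 1, so H_1 ≅ Z^2.

H_1 ≅ Z^2.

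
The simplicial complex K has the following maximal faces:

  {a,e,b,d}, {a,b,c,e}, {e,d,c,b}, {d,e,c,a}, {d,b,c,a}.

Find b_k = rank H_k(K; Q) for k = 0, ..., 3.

b_0 = 1, b_1 = 0, b_2 = 0, b_3 = 1.

Take the total order a < b < c < d < e on the vertex set. Then K (dimension 3) consists of the simplices:

  0-simplices (5): a, b, c, d, e
  1-simplices (10): ab, ac, ad, ae, bc, bd, be, cd, ce, de
  2-simplices (10): abc, abd, abe, acd, ace, ade, bcd, bce, bde, cde
  3-simplices (5): abcd, abce, abde, acde, bcde

Hence C_0 ≅ Z^5, C_1 ≅ Z^10, C_2 ≅ Z^10, C_3 ≅ Z^5.

∂_1: C_1 → C_0 maps an edge to its endpoints' difference, ∂[p,q] = q − p. For instance
  ∂bc = c − b.
The 5×10 boundary matrix has rank 4 and Smith normal form diag(1,1,1,1).

∂_2: C_2 → C_1 acts by ∂[p,q,r] = [q,r] − [p,r] + [p,q]. For instance
  ∂abd = bd − ad + ab,
  ∂bde = de − be + bd.
As a 10×10 matrix over Z this has rank 6, with invariant factors (1,1,1,1,1,1).

∂_3: C_3 → C_2 sends each 3-simplex σ to the alternating sum Σ_i (−1)^i (σ with its i-th vertex removed). For instance
  ∂abde = bde − ade + abe − abd,
  ∂abce = bce − ace + abe − abc.
The resulting 10×5 matrix has rank 4, and its Smith normal form has invariant factors (1,1,1,1).

Reading off H_k = ker ∂_k / im ∂_{k+1}:

  H_0: rank C_0 − rank ∂_1 = 5 − 4 = 1, and the invariant factors of ∂_1 are all 1, so H_0 = Z.
  H_1: rank ker ∂_1 − rank ∂_2 = (10 − 4) − 6 = 0, and the invariant factors of ∂_2 are all 1, so H_1 = 0.
  H_2: rank ker ∂_2 − rank ∂_3 = (10 − 6) − 4 = 0, and the invariant factors of ∂_3 are all 1, so H_2 = 0.
  H_3: rank ker ∂_3 − rank ∂_4 = (5 − 4) − 0 = 1, and there is no ∂_4, so H_3 = Z.

Hence the Betti numbers are b_0 = 1, b_1 = 0, b_2 = 0, b_3 = 1.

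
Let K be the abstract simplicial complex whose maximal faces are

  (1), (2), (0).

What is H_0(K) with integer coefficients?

H_0 ≅ Z^3.

Fix the vertex order 0 < 1 < 2 and write every simplex with vertices in increasing order. Then dim K = 0 and the simplices of K are:

  0-simplices (3): [0], [1], [2]

so the chain groups are C_0 ≅ Z^3.

From H_k ≅ ker(∂_k) / im(∂_{k+1}) we obtain:

  H_0: rank C_0 − rank ∂_1 = 3 − 0 = 3, and there is no ∂_1, so H_0 = Z^3.

(K is a triangulation of a set of 3 points.)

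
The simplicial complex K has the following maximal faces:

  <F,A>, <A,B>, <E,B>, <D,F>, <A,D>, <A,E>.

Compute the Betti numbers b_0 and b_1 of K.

Take the total order A < B < D < E < F on the vertex set. Then K (dimension 1) consists of the simplices:

  0-simplices (5): A, B, D, E, F
  1-simplices (6): AB, AD, AE, AF, BE, DF

giving chain groups C_0 ≅ Z^5, C_1 ≅ Z^6.

The boundary map ∂_1: C_1 → C_0 maps an edge to its endpoints' difference, ∂[p,q] = q − p. For instance
  ∂AD = D − A.
As a 5×6 matrix over Z this has rank 4, with invariant factors (1,1,1,1).

Now H_k = ker ∂_k / im ∂_{k+1}, so:

  H_0: rank C_0 − rank ∂_1 = 5 − 4 = 1, and the invariant factors of ∂_1 are all 1, so H_0 ≅ Z.
  H_1: rank ker ∂_1 − rank ∂_2 = (6 − 4) − 0 = 2, and there is no ∂_2, so H_1 ≅ Z^2.

As a check, the Euler characteristic is 5 − 6 = -1, which agrees with 1 − 2 = -1.

Hence the Betti numbers are b_0 = 1, b_1 = 2.

b_0 = 1, b_1 = 2.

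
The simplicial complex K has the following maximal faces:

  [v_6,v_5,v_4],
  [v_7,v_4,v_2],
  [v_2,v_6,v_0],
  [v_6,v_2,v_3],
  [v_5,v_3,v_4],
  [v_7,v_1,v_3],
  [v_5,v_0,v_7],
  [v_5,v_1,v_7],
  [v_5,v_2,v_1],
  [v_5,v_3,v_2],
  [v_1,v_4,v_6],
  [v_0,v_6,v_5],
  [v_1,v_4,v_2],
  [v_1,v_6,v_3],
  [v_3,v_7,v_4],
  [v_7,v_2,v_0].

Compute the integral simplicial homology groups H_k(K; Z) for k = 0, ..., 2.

H_0 = Z,  H_1 = Z^2,  H_2 = Z.

Order the vertices as v_0 < v_1 < v_2 < v_3 < v_4 < v_5 < v_6 < v_7. Listing each simplex with vertices in this order, K has dimension 2 with simplices:

  0-simplices (8): [v_0], [v_1], [v_2], [v_3], [v_4], [v_5], [v_6], [v_7]
  1-simplices (24): (24 of them)
  2-simplices (16): (16 of them)

so the chain groups are C_0 ≅ Z^8, C_1 ≅ Z^24, C_2 ≅ Z^16.

Boundary ∂_1: C_1 → C_0 sends each edge [p,q] (with p < q) to q − p.
As a 8×24 matrix over Z this has rank 7, with invariant factors (1,1,1,1,1,1,1).

The boundary map ∂_2: C_2 → C_1 acts by ∂[p,q,r] = [q,r] − [p,r] + [p,q]. For instance
  ∂[v_1,v_4,v_6] = [v_4,v_6] − [v_1,v_6] + [v_1,v_4],
  ∂[v_2,v_3,v_6] = [v_3,v_6] − [v_2,v_6] + [v_2,v_3].
The resulting 24×16 matrix has rank 15, and its Smith normal form has invariant factors (1,1,1,1,1,1,1,1,1,1,1,1,1,1,1).

Computing H_k = (kernel of ∂_k) / (image of ∂_{k+1}):

  H_0: rank C_0 − rank ∂_1 = 8 − 7 = 1, and the invariant factors of ∂_1 are all 1, so H_0 = Z.
  H_1: rank ker ∂_1 − rank ∂_2 = (24 − 7) − 15 = 2, and the invariant factors of ∂_2 are all 1, so H_1 = Z^2.
  H_2: rank ker ∂_2 − rank ∂_3 = (16 − 15) − 0 = 1, and there is no ∂_3, so H_2 = Z.

(K is a triangulation of the torus T^2.)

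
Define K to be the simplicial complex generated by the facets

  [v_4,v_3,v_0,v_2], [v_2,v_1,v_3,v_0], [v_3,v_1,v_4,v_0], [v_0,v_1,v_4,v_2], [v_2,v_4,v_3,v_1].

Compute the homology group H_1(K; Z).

H_1 ≅ 0.

We work with the vertex ordering v_0 < v_1 < v_2 < v_3 < v_4. The simplices of K, each written with vertices in increasing order, are:

  0-simplices (5): [v_0], [v_1], [v_2], [v_3], [v_4]
  1-simplices (10): [v_0,v_1], [v_0,v_2], [v_0,v_3], [v_0,v_4], [v_1,v_2], [v_1,v_3], [v_1,v_4], [v_2,v_3], [v_2,v_4], [v_3,v_4]
  2-simplices (10): [v_0,v_1,v_2], [v_0,v_1,v_3], [v_0,v_1,v_4], [v_0,v_2,v_3], [v_0,v_2,v_4], [v_0,v_3,v_4], [v_1,v_2,v_3], [v_1,v_2,v_4], [v_1,v_3,v_4], [v_2,v_3,v_4]
  3-simplices (5): [v_0,v_1,v_2,v_3], [v_0,v_1,v_2,v_4], [v_0,v_1,v_3,v_4], [v_0,v_2,v_3,v_4], [v_1,v_2,v_3,v_4]

so the chain groups are C_0 ≅ Z^5, C_1 ≅ Z^10, C_2 ≅ Z^10, C_3 ≅ Z^5.

∂_1: C_1 → C_0 is given by ∂[p,q] = [q] − [p]. For instance
  ∂[v_0,v_3] = [v_3] − [v_0].
The resulting 5×10 matrix has rank 4, and its Smith normal form has invariant factors (1,1,1,1).

Boundary ∂_2: C_2 → C_1 acts by ∂[p,q,r] = [q,r] − [p,r] + [p,q]. For instance
  ∂[v_1,v_3,v_4] = [v_3,v_4] − [v_1,v_4] + [v_1,v_3],
  ∂[v_0,v_2,v_3] = [v_2,v_3] − [v_0,v_3] + [v_0,v_2].
The resulting 10×10 matrix has rank 6, and its Smith normal form has invariant factors (1,1,1,1,1,1).

∂_3: C_3 → C_2 sends each 3-simplex σ to the alternating sum Σ_i (−1)^i (σ with its i-th vertex removed). For instance
  ∂[v_0,v_1,v_2,v_4] = [v_1,v_2,v_4] − [v_0,v_2,v_4] + [v_0,v_1,v_4] − [v_0,v_1,v_2],
  ∂[v_0,v_1,v_3,v_4] = [v_1,v_3,v_4] − [v_0,v_3,v_4] + [v_0,v_1,v_4] − [v_0,v_1,v_3].
This gives a 10×5 integer matrix of rank 4; reducing to Smith normal form yields diagonal entries (1,1,1,1).

Reading off H_k = ker ∂_k / im ∂_{k+1}:

  H_1: rank ker ∂_1 − rank ∂_2 = (10 − 4) − 6 = 0, and the invariant factors of ∂_2 are all 1, so H_1 ≅ 0.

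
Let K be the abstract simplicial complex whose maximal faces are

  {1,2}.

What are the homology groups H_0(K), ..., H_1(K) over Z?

We work with the vertex ordering 1 < 2. The simplices of K, each written with vertices in increasing order, are:

  0-simplices (2): [1], [2]
  1-simplices (1): [1,2]

giving chain groups C_0 ≅ Z^2, C_1 ≅ Z^1.

Boundary ∂_1: C_1 → C_0 sends each edge [p,q] (with p < q) to q − p. For instance
  ∂[1,2] = [2] − [1].
This gives a 2×1 integer matrix of rank 1; reducing to Smith normal form yields diagonal entries (1).

Reading off H_k = ker ∂_k / im ∂_{k+1}:

  H_0: rank C_0 − rank ∂_1 = 2 − 1 = 1, and the invariant factors of ∂_1 are all 1, so H_0 ≅ Z.
  H_1: rank ker ∂_1 − rank ∂_2 = (1 − 1) − 0 = 0, and there is no ∂_2, so H_1 ≅ 0.

H_0 ≅ Z,  H_1 = 0.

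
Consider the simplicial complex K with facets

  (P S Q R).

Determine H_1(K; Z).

K has 4 vertices, 6 edges, 4 triangles, 1 3-simplex.
rank ∂_1 = 3, rank ∂_2 = 3 ⇒ b_1 = 6 − 3 − 3 = 0; all invariant factors of ∂_2 are 1 so no torsion. So H_1 = 0.

H_1 = 0.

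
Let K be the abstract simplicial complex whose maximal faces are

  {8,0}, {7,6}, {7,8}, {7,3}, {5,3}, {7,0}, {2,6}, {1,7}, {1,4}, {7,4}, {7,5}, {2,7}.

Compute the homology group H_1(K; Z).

We work with the vertex ordering 0 < 1 < 2 < 3 < 4 < 5 < 6 < 7 < 8. The simplices of K, each written with vertices in increasing order, are:

  0-simplices (9): [0], [1], [2], [3], [4], [5], [6], [7], [8]
  1-simplices (12): [0,7], [0,8], [1,4], [1,7], [2,6], [2,7], [3,5], [3,7], [4,7], [5,7], [6,7], [7,8]

giving chain groups C_0 ≅ Z^9, C_1 ≅ Z^12.

Boundary ∂_1: C_1 → C_0 is given by ∂[p,q] = [q] − [p]. For instance
  ∂[6,7] = [7] − [6].
The resulting 9×12 matrix has rank 8, and its Smith normal form has invariant factors (1,1,1,1,1,1,1,1).

Reading off H_k = ker ∂_k / im ∂_{k+1}:

  H_1: rank ker ∂_1 − rank ∂_2 = (12 − 8) − 0 = 4, and there is no ∂_2, so H_1 ≅ Z^4.

H_1 ≅ Z^4.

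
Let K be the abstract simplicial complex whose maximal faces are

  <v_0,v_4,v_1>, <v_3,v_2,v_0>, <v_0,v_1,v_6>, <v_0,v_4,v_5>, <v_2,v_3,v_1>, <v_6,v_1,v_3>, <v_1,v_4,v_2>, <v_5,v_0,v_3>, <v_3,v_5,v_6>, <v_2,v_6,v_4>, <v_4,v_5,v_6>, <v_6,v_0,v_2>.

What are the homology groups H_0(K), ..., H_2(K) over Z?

H_0 = Z,  H_1 = Z/2,  H_2 = 0.

Order the vertices as v_0 < v_1 < v_2 < v_3 < v_4 < v_5 < v_6. Listing each simplex with vertices in this order, K has dimension 2 with simplices:

  0-simplices (7): [v_0], [v_1], [v_2], [v_3], [v_4], [v_5], [v_6]
  1-simplices (18): (18 of them)
  2-simplices (12): (12 of them)

so the chain groups are C_0 ≅ Z^7, C_1 ≅ Z^18, C_2 ≅ Z^12.

The boundary map ∂_1: C_1 → C_0 maps an edge to its endpoints' difference, ∂[p,q] = q − p. For instance
  ∂[v_0,v_6] = [v_6] − [v_0].
This gives a 7×18 integer matrix of rank 6; reducing to Smith normal form yields diagonal entries (1,1,1,1,1,1).

The boundary map ∂_2: C_2 → C_1 maps a triangle to the signed sum of its edges. For instance
  ∂[v_4,v_5,v_6] = [v_5,v_6] − [v_4,v_6] + [v_4,v_5],
  ∂[v_1,v_3,v_6] = [v_3,v_6] − [v_1,v_6] + [v_1,v_3].
The 18×12 boundary matrix has rank 12 and Smith normal form diag(1,1,1,1,1,1,1,1,1,1,1,2).

Computing H_k = (kernel of ∂_k) / (image of ∂_{k+1}):

  H_0: rank C_0 − rank ∂_1 = 7 − 6 = 1, and the invariant factors of ∂_1 are all 1, so H_0 ≅ Z.
  H_1: rank ker ∂_1 − rank ∂_2 = (18 − 6) − 12 = 0, and ∂_2 has invariant factor 2 > 1, so H_1 ≅ Z/2.
  H_2: rank ker ∂_2 − rank ∂_3 = (12 − 12) − 0 = 0, and there is no ∂_3, so H_2 ≅ 0.

(K is a triangulation of the real projective plane RP^2.)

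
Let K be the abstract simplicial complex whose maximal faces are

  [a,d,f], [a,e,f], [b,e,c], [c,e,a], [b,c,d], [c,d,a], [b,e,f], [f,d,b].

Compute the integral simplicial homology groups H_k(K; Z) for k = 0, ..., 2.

H_0 = Z,  H_1 = 0,  H_2 = Z.

We work with the vertex ordering a < b < c < d < e < f. The simplices of K, each written with vertices in increasing order, are:

  0-simplices (6): a, b, c, d, e, f
  1-simplices (12): ac, ad, ae, af, bc, bd, be, bf, cd, ce, df, ef
  2-simplices (8): acd, ace, adf, aef, bcd, bce, bdf, bef

Hence C_0 ≅ Z^6, C_1 ≅ Z^12, C_2 ≅ Z^8.

Boundary ∂_1: C_1 → C_0 sends each edge [p,q] (with p < q) to q − p. For instance
  ∂ae = e − a.
The resulting 6×12 matrix has rank 5, and its Smith normal form has invariant factors (1,1,1,1,1).

∂_2: C_2 → C_1 maps a triangle to the signed sum of its edges. For instance
  ∂adf = df − af + ad,
  ∂acd = cd − ad + ac.
This gives a 12×8 integer matrix of rank 7; reducing to Smith normal form yields diagonal entries (1,1,1,1,1,1,1).

Now H_k = ker ∂_k / im ∂_{k+1}, so:

  H_0: rank C_0 − rank ∂_1 = 6 − 5 = 1, and the invariant factors of ∂_1 are all 1, so H_0 = Z.
  H_1: rank ker ∂_1 − rank ∂_2 = (12 − 5) − 7 = 0, and the invariant factors of ∂_2 are all 1, so H_1 = 0.
  H_2: rank ker ∂_2 − rank ∂_3 = (8 − 7) − 0 = 1, and there is no ∂_3, so H_2 = Z.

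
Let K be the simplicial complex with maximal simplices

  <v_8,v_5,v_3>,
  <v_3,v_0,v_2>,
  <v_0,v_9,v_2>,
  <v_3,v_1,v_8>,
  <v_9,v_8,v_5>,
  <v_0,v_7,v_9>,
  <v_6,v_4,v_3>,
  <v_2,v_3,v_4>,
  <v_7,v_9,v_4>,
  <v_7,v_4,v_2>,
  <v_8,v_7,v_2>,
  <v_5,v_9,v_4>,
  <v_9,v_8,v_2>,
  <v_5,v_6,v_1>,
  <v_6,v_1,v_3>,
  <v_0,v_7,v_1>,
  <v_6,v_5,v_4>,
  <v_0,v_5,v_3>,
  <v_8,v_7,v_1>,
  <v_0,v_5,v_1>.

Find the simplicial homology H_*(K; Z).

H_0 = Z,  H_1 = Z ⊕ Z/2Z,  H_2 = 0.

Order the vertices as v_0 < v_1 < v_2 < v_3 < v_4 < v_5 < v_6 < v_7 < v_8 < v_9. Listing each simplex with vertices in this order, K has dimension 2 with simplices:

  0-simplices (10): [v_0], [v_1], [v_2], [v_3], [v_4], [v_5], [v_6], [v_7], [v_8], [v_9]
  1-simplices (30): (30 of them)
  2-simplices (20): (20 of them)

giving chain groups C_0 ≅ Z^10, C_1 ≅ Z^30, C_2 ≅ Z^20.

Boundary ∂_1: C_1 → C_0 maps an edge to its endpoints' difference, ∂[p,q] = q − p.
This gives a 10×30 integer matrix of rank 9; reducing to Smith normal form yields diagonal entries (1,1,1,1,1,1,1,1,1).

Boundary ∂_2: C_2 → C_1 maps a triangle to the signed sum of its edges. For instance
  ∂[v_1,v_3,v_6] = [v_3,v_6] − [v_1,v_6] + [v_1,v_3],
  ∂[v_2,v_4,v_7] = [v_4,v_7] − [v_2,v_7] + [v_2,v_4].
This gives a 30×20 integer matrix of rank 20; reducing to Smith normal form yields diagonal entries (1,1,1,1,1,1,1,1,1,1,1,1,1,1,1,1,1,1,1,2).

Now H_k = ker ∂_k / im ∂_{k+1}, so:

  H_0: rank C_0 − rank ∂_1 = 10 − 9 = 1, and the invariant factors of ∂_1 are all 1, so H_0 = Z.
  H_1: rank ker ∂_1 − rank ∂_2 = (30 − 9) − 20 = 1, and ∂_2 has invariant factor 2 > 1, so H_1 = Z ⊕ Z/2Z.
  H_2: rank ker ∂_2 − rank ∂_3 = (20 − 20) − 0 = 0, and there is no ∂_3, so H_2 = 0.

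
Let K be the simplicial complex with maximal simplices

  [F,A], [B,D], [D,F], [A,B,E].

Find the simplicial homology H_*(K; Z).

K has 5 vertices, 6 edges, 1 triangle.
rank ∂_0 = 0, rank ∂_1 = 4 ⇒ b_0 = 5 − 0 − 4 = 1; all invariant factors of ∂_1 are 1 so no torsion. So H_0 = Z.
rank ∂_1 = 4, rank ∂_2 = 1 ⇒ b_1 = 6 − 4 − 1 = 1; all invariant factors of ∂_2 are 1 so no torsion. So H_1 = Z.
rank ∂_2 = 1, rank ∂_3 = 0 ⇒ b_2 = 1 − 1 − 0 = 0. So H_2 = 0.

H_0 ≅ Z,  H_1 ≅ Z,  H_2 = 0.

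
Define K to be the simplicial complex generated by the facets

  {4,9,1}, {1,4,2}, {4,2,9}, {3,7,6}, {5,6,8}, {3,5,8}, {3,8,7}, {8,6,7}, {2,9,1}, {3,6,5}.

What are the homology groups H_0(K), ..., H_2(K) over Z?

We work with the vertex ordering 1 < 2 < 3 < 4 < 5 < 6 < 7 < 8 < 9. The simplices of K, each written with vertices in increasing order, are:

  0-simplices (9): [1], [2], [3], [4], [5], [6], [7], [8], [9]
  1-simplices (15): [1,2], [1,4], [1,9], [2,4], [2,9], [3,5], [3,6], [3,7], [3,8], [4,9], [5,6], [5,8], [6,7], [6,8], [7,8]
  2-simplices (10): [1,2,4], [1,2,9], [1,4,9], [2,4,9], [3,5,6], [3,5,8], [3,6,7], [3,7,8], [5,6,8], [6,7,8]

giving chain groups C_0 ≅ Z^9, C_1 ≅ Z^15, C_2 ≅ Z^10.

The boundary map ∂_1: C_1 → C_0 maps an edge to its endpoints' difference, ∂[p,q] = q − p. For instance
  ∂[2,9] = [9] − [2].
As a 9×15 matrix over Z this has rank 7, with invariant factors (1,1,1,1,1,1,1).

Boundary ∂_2: C_2 → C_1 maps a triangle to the signed sum of its edges. For instance
  ∂[3,5,8] = [5,8] − [3,8] + [3,5],
  ∂[5,6,8] = [6,8] − [5,8] + [5,6].
The 15×10 boundary matrix has rank 8 and Smith normal form diag(1,1,1,1,1,1,1,1).

Now H_k = ker ∂_k / im ∂_{k+1}, so:

  H_0: rank C_0 − rank ∂_1 = 9 − 7 = 2, and the invariant factors of ∂_1 are all 1, so H_0 = Z^2.
  H_1: rank ker ∂_1 − rank ∂_2 = (15 − 7) − 8 = 0, and the invariant factors of ∂_2 are all 1, so H_1 = 0.
  H_2: rank ker ∂_2 − rank ∂_3 = (10 − 8) − 0 = 2, and there is no ∂_3, so H_2 = Z^2.

As a check, the Euler characteristic is 9 − 15 + 10 = 4, which agrees with 2 − 0 + 2 = 4.

H_0 = Z^2,  H_1 = 0,  H_2 = Z^2.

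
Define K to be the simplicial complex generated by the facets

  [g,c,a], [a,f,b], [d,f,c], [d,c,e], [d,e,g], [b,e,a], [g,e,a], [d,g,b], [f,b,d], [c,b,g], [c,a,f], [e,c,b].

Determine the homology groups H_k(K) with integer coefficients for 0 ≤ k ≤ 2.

H_0 = Z,  H_1 = Z/2Z,  H_2 = 0.

Order the vertices as a < b < c < d < e < f < g. Listing each simplex with vertices in this order, K has dimension 2 with simplices:

  0-simplices (7): a, b, c, d, e, f, g
  1-simplices (18): ab, ac, ae, af, ag, bc, bd, be, bf, bg, cd, ce, cf, cg, de, df, dg, eg
  2-simplices (12): abe, abf, acf, acg, aeg, bce, bcg, bdf, bdg, cde, cdf, deg

so the chain groups are C_0 ≅ Z^7, C_1 ≅ Z^18, C_2 ≅ Z^12.

The boundary map ∂_1: C_1 → C_0 maps an edge to its endpoints' difference, ∂[p,q] = q − p. For instance
  ∂af = f − a.
The resulting 7×18 matrix has rank 6, and its Smith normal form has invariant factors (1,1,1,1,1,1).

∂_2: C_2 → C_1 sends each 2-simplex [p,q,r] to [q,r] − [p,r] + [p,q]. For instance
  ∂cdf = df − cf + cd,
  ∂aeg = eg − ag + ae.
The 18×12 boundary matrix has rank 12 and Smith normal form diag(1,1,1,1,1,1,1,1,1,1,1,2).

Reading off H_k = ker ∂_k / im ∂_{k+1}:

  H_0: rank C_0 − rank ∂_1 = 7 − 6 = 1, and the invariant factors of ∂_1 are all 1, so H_0 ≅ Z.
  H_1: rank ker ∂_1 − rank ∂_2 = (18 − 6) − 12 = 0, and ∂_2 has invariant factor 2 > 1, so H_1 ≅ Z/2Z.
  H_2: rank ker ∂_2 − rank ∂_3 = (12 − 12) − 0 = 0, and there is no ∂_3, so H_2 ≅ 0.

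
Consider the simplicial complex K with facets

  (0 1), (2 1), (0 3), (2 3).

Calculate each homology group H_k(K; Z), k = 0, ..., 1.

H_0 ≅ Z,  H_1 ≅ Z.

We work with the vertex ordering 0 < 1 < 2 < 3. The simplices of K, each written with vertices in increasing order, are:

  0-simplices (4): [0], [1], [2], [3]
  1-simplices (4): [0,1], [0,3], [1,2], [2,3]

giving chain groups C_0 ≅ Z^4, C_1 ≅ Z^4.

Boundary ∂_1: C_1 → C_0 sends each edge [p,q] (with p < q) to q − p.
The 4×4 boundary matrix has rank 3 and Smith normal form diag(1,1,1).

From H_k ≅ ker(∂_k) / im(∂_{k+1}) we obtain:

  H_0: rank C_0 − rank ∂_1 = 4 − 3 = 1, and the invariant factors of ∂_1 are all 1, so H_0 = Z.
  H_1: rank ker ∂_1 − rank ∂_2 = (4 − 3) − 0 = 1, and there is no ∂_2, so H_1 = Z.

As a check, the Euler characteristic is 4 − 4 = 0, which agrees with 1 − 1 = 0.
(K is a triangulation of the circle S^1.)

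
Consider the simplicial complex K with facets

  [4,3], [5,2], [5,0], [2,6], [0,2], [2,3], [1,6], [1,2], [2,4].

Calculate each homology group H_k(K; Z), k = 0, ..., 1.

H_0 ≅ Z,  H_1 ≅ Z^3.

K has 7 vertices, 9 edges.
rank ∂_0 = 0, rank ∂_1 = 6 ⇒ b_0 = 7 − 0 − 6 = 1; all invariant factors of ∂_1 are 1 so no torsion. So H_0 = Z.
rank ∂_1 = 6, rank ∂_2 = 0 ⇒ b_1 = 9 − 6 − 0 = 3. So H_1 = Z^3.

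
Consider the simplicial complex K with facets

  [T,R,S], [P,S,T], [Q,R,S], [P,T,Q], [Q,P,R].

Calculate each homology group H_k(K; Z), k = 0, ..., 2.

Order the vertices as P < Q < R < S < T. Listing each simplex with vertices in this order, K has dimension 2 with simplices:

  0-simplices (5): P, Q, R, S, T
  1-simplices (10): PQ, PR, PS, PT, QR, QS, QT, RS, RT, ST
  2-simplices (5): PQR, PQT, PST, QRS, RST

Hence C_0 ≅ Z^5, C_1 ≅ Z^10, C_2 ≅ Z^5.

The boundary map ∂_1: C_1 → C_0 maps an edge to its endpoints' difference, ∂[p,q] = q − p.
The 5×10 boundary matrix has rank 4 and Smith normal form diag(1,1,1,1).

Boundary ∂_2: C_2 → C_1 sends each 2-simplex [p,q,r] to [q,r] − [p,r] + [p,q]. For instance
  ∂PQT = QT − PT + PQ,
  ∂PST = ST − PT + PS.
The 10×5 boundary matrix has rank 5 and Smith normal form diag(1,1,1,1,1).

Now H_k = ker ∂_k / im ∂_{k+1}, so:

  H_0: rank C_0 − rank ∂_1 = 5 − 4 = 1, and the invariant factors of ∂_1 are all 1, so H_0 ≅ Z.
  H_1: rank ker ∂_1 − rank ∂_2 = (10 − 4) − 5 = 1, and the invariant factors of ∂_2 are all 1, so H_1 ≅ Z.
  H_2: rank ker ∂_2 − rank ∂_3 = (5 − 5) − 0 = 0, and there is no ∂_3, so H_2 ≅ 0.

H_0 = Z,  H_1 = Z,  H_2 = 0.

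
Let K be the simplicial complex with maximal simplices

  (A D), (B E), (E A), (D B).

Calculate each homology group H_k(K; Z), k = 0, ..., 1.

H_0 = Z,  H_1 = Z.

Fix the vertex order A < B < D < E and write every simplex with vertices in increasing order. Then dim K = 1 and the simplices of K are:

  0-simplices (4): A, B, D, E
  1-simplices (4): AD, AE, BD, BE

Hence C_0 ≅ Z^4, C_1 ≅ Z^4.

The boundary map ∂_1: C_1 → C_0 is given by ∂[p,q] = [q] − [p].
The 4×4 boundary matrix has rank 3 and Smith normal form diag(1,1,1).

Computing H_k = (kernel of ∂_k) / (image of ∂_{k+1}):

  H_0: rank C_0 − rank ∂_1 = 4 − 3 = 1, and the invariant factors of ∂_1 are all 1, so H_0 ≅ Z.
  H_1: rank ker ∂_1 − rank ∂_2 = (4 − 3) − 0 = 1, and there is no ∂_2, so H_1 ≅ Z.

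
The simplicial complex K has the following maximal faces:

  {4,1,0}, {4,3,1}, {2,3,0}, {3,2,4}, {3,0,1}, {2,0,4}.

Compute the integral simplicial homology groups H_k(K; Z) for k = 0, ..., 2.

H_0 ≅ Z,  H_1 = 0,  H_2 ≅ Z.

Order the vertices as 0 < 1 < 2 < 3 < 4. Listing each simplex with vertices in this order, K has dimension 2 with simplices:

  0-simplices (5): [0], [1], [2], [3], [4]
  1-simplices (9): [0,1], [0,2], [0,3], [0,4], [1,3], [1,4], [2,3], [2,4], [3,4]
  2-simplices (6): [0,1,3], [0,1,4], [0,2,3], [0,2,4], [1,3,4], [2,3,4]

giving chain groups C_0 ≅ Z^5, C_1 ≅ Z^9, C_2 ≅ Z^6.

The boundary map ∂_1: C_1 → C_0 maps an edge to its endpoints' difference, ∂[p,q] = q − p. For instance
  ∂[1,3] = [3] − [1].
The resulting 5×9 matrix has rank 4, and its Smith normal form has invariant factors (1,1,1,1).

The boundary map ∂_2: C_2 → C_1 acts by ∂[p,q,r] = [q,r] − [p,r] + [p,q]. For instance
  ∂[2,3,4] = [3,4] − [2,4] + [2,3],
  ∂[0,1,3] = [1,3] − [0,3] + [0,1].
The 9×6 boundary matrix has rank 5 and Smith normal form diag(1,1,1,1,1).

Reading off H_k = ker ∂_k / im ∂_{k+1}:

  H_0: rank C_0 − rank ∂_1 = 5 − 4 = 1, and the invariant factors of ∂_1 are all 1, so H_0 = Z.
  H_1: rank ker ∂_1 − rank ∂_2 = (9 − 4) − 5 = 0, and the invariant factors of ∂_2 are all 1, so H_1 = 0.
  H_2: rank ker ∂_2 − rank ∂_3 = (6 − 5) − 0 = 1, and there is no ∂_3, so H_2 = Z.

As a check, the Euler characteristic is 5 − 9 + 6 = 2, which agrees with 1 − 0 + 1 = 2.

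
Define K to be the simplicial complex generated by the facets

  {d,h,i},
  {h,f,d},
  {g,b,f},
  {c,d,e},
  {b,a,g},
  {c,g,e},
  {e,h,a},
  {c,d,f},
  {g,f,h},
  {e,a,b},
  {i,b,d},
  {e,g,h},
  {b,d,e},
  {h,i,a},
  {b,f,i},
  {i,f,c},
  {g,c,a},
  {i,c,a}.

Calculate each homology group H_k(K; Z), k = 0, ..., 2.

H_0 ≅ Z,  H_1 ≅ Z ⊕ Z/2Z,  H_2 = 0.

Fix the vertex order a < b < c < d < e < f < g < h < i and write every simplex with vertices in increasing order. Then dim K = 2 and the simplices of K are:

  0-simplices (9): a, b, c, d, e, f, g, h, i
  1-simplices (27): ab, ac, ae, ag, ah, ai, bd, be, bf, bg, bi, cd, ce, cf, cg, ci, de, df, dh, di, eg, eh, fg, fh, fi, gh, hi
  2-simplices (18): abe, abg, acg, aci, aeh, ahi, bde, bdi, bfg, bfi, cde, cdf, ceg, cfi, dfh, dhi, egh, fgh

giving chain groups C_0 ≅ Z^9, C_1 ≅ Z^27, C_2 ≅ Z^18.

The boundary map ∂_1: C_1 → C_0 sends each edge [p,q] (with p < q) to q − p.
The 9×27 boundary matrix has rank 8 and Smith normal form diag(1,1,1,1,1,1,1,1).

Boundary ∂_2: C_2 → C_1 acts by ∂[p,q,r] = [q,r] − [p,r] + [p,q]. For instance
  ∂aeh = eh − ah + ae,
  ∂abe = be − ae + ab.
The 27×18 boundary matrix has rank 18 and Smith normal form diag(1,1,1,1,1,1,1,1,1,1,1,1,1,1,1,1,1,2).

Computing H_k = (kernel of ∂_k) / (image of ∂_{k+1}):

  H_0: rank C_0 − rank ∂_1 = 9 − 8 = 1, and the invariant factors of ∂_1 are all 1, so H_0 = Z.
  H_1: rank ker ∂_1 − rank ∂_2 = (27 − 8) − 18 = 1, and ∂_2 has invariant factor 2 > 1, so H_1 = Z ⊕ Z/2Z.
  H_2: rank ker ∂_2 − rank ∂_3 = (18 − 18) − 0 = 0, and there is no ∂_3, so H_2 = 0.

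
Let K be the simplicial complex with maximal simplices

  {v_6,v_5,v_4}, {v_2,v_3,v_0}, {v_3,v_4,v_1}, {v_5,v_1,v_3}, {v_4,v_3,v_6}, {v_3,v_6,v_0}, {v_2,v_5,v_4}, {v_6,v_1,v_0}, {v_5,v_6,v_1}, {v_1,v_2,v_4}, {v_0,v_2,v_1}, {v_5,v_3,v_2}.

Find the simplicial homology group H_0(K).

Take the total order v_0 < v_1 < v_2 < v_3 < v_4 < v_5 < v_6 on the vertex set. Then K (dimension 2) consists of the simplices:

  0-simplices (7): [v_0], [v_1], [v_2], [v_3], [v_4], [v_5], [v_6]
  1-simplices (18): (18 of them)
  2-simplices (12): (12 of them)

giving chain groups C_0 ≅ Z^7, C_1 ≅ Z^18, C_2 ≅ Z^12.

∂_1: C_1 → C_0 is given by ∂[p,q] = [q] − [p]. For instance
  ∂[v_1,v_2] = [v_2] − [v_1].
This gives a 7×18 integer matrix of rank 6; reducing to Smith normal form yields diagonal entries (1,1,1,1,1,1).

∂_2: C_2 → C_1 maps a triangle to the signed sum of its edges. For instance
  ∂[v_1,v_2,v_4] = [v_2,v_4] − [v_1,v_4] + [v_1,v_2],
  ∂[v_0,v_2,v_3] = [v_2,v_3] − [v_0,v_3] + [v_0,v_2].
As a 18×12 matrix over Z this has rank 12, with invariant factors (1,1,1,1,1,1,1,1,1,1,1,2).

Computing H_k = (kernel of ∂_k) / (image of ∂_{k+1}):

  H_0: rank C_0 − rank ∂_1 = 7 − 6 = 1, and the invariant factors of ∂_1 are all 1, so H_0 ≅ Z.

H_0 ≅ Z.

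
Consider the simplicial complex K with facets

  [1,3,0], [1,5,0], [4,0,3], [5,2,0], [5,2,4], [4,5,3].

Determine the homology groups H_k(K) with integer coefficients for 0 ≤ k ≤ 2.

H_0 ≅ Z,  H_1 ≅ Z,  H_2 = 0.

We work with the vertex ordering 0 < 1 < 2 < 3 < 4 < 5. The simplices of K, each written with vertices in increasing order, are:

  0-simplices (6): [0], [1], [2], [3], [4], [5]
  1-simplices (12): [0,1], [0,2], [0,3], [0,4], [0,5], [1,3], [1,5], [2,4], [2,5], [3,4], [3,5], [4,5]
  2-simplices (6): [0,1,3], [0,1,5], [0,2,5], [0,3,4], [2,4,5], [3,4,5]

giving chain groups C_0 ≅ Z^6, C_1 ≅ Z^12, C_2 ≅ Z^6.

Boundary ∂_1: C_1 → C_0 maps an edge to its endpoints' difference, ∂[p,q] = q − p. For instance
  ∂[4,5] = [5] − [4].
This gives a 6×12 integer matrix of rank 5; reducing to Smith normal form yields diagonal entries (1,1,1,1,1).

∂_2: C_2 → C_1 sends each 2-simplex [p,q,r] to [q,r] − [p,r] + [p,q]. For instance
  ∂[3,4,5] = [4,5] − [3,5] + [3,4],
  ∂[2,4,5] = [4,5] − [2,5] + [2,4].
The resulting 12×6 matrix has rank 6, and its Smith normal form has invariant factors (1,1,1,1,1,1).

Reading off H_k = ker ∂_k / im ∂_{k+1}:

  H_0: rank C_0 − rank ∂_1 = 6 − 5 = 1, and the invariant factors of ∂_1 are all 1, so H_0 = Z.
  H_1: rank ker ∂_1 − rank ∂_2 = (12 − 5) − 6 = 1, and the invariant factors of ∂_2 are all 1, so H_1 = Z.
  H_2: rank ker ∂_2 − rank ∂_3 = (6 − 6) − 0 = 0, and there is no ∂_3, so H_2 = 0.

As a check, the Euler characteristic is 6 − 12 + 6 = 0, which agrees with 1 − 1 + 0 = 0.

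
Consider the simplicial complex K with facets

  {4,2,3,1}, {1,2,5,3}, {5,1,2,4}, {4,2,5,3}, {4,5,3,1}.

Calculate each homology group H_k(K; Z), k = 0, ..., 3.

K has 5 vertices, 10 edges, 10 triangles, 5 3-simplices.
rank ∂_0 = 0, rank ∂_1 = 4 ⇒ b_0 = 5 − 0 − 4 = 1; all invariant factors of ∂_1 are 1 so no torsion. So H_0 = Z.
rank ∂_1 = 4, rank ∂_2 = 6 ⇒ b_1 = 10 − 4 − 6 = 0; all invariant factors of ∂_2 are 1 so no torsion. So H_1 = 0.
rank ∂_2 = 6, rank ∂_3 = 4 ⇒ b_2 = 10 − 6 − 4 = 0; all invariant factors of ∂_3 are 1 so no torsion. So H_2 = 0.
rank ∂_3 = 4, rank ∂_4 = 0 ⇒ b_3 = 5 − 4 − 0 = 1. So H_3 = Z.

H_0 = Z,  H_1 = 0,  H_2 = 0,  H_3 = Z.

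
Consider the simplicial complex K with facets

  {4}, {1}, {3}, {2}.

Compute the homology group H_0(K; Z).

We work with the vertex ordering 1 < 2 < 3 < 4. The simplices of K, each written with vertices in increasing order, are:

  0-simplices (4): [1], [2], [3], [4]

giving chain groups C_0 ≅ Z^4.

Reading off H_k = ker ∂_k / im ∂_{k+1}:

  H_0: rank C_0 − rank ∂_1 = 4 − 0 = 4, and there is no ∂_1, so H_0 = Z^4.

H_0 ≅ Z^4.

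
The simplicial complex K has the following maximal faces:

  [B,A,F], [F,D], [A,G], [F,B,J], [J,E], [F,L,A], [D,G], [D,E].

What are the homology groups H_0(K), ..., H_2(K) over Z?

Take the total order A < B < D < E < F < G < J < L on the vertex set. Then K (dimension 2) consists of the simplices:

  0-simplices (8): A, B, D, E, F, G, J, L
  1-simplices (12): AB, AF, AG, AL, BF, BJ, DE, DF, DG, EJ, FJ, FL
  2-simplices (3): ABF, AFL, BFJ

giving chain groups C_0 ≅ Z^8, C_1 ≅ Z^12, C_2 ≅ Z^3.

Boundary ∂_1: C_1 → C_0 sends each edge [p,q] (with p < q) to q − p. For instance
  ∂AL = L − A.
The resulting 8×12 matrix has rank 7, and its Smith normal form has invariant factors (1,1,1,1,1,1,1).

The boundary map ∂_2: C_2 → C_1 sends each 2-simplex [p,q,r] to [q,r] − [p,r] + [p,q]. For instance
  ∂ABF = BF − AF + AB,
  ∂AFL = FL − AL + AF.
This gives a 12×3 integer matrix of rank 3; reducing to Smith normal form yields diagonal entries (1,1,1).

Computing H_k = (kernel of ∂_k) / (image of ∂_{k+1}):

  H_0: rank C_0 − rank ∂_1 = 8 − 7 = 1, and the invariant factors of ∂_1 are all 1, so H_0 = Z.
  H_1: rank ker ∂_1 − rank ∂_2 = (12 − 7) − 3 = 2, and the invariant factors of ∂_2 are all 1, so H_1 = Z^2.
  H_2: rank ker ∂_2 − rank ∂_3 = (3 − 3) − 0 = 0, and there is no ∂_3, so H_2 = 0.

As a check, the Euler characteristic is 8 − 12 + 3 = -1, which agrees with 1 − 2 + 0 = -1.

H_0 = Z,  H_1 = Z^2,  H_2 = 0.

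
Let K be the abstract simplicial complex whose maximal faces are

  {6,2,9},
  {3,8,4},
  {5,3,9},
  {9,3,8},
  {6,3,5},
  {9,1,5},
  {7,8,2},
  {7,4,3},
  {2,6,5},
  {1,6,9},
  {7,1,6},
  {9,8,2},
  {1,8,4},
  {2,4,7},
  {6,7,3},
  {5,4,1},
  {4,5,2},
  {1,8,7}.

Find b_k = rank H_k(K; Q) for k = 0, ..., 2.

Order the vertices as 1 < 2 < 3 < 4 < 5 < 6 < 7 < 8 < 9. Listing each simplex with vertices in this order, K has dimension 2 with simplices:

  0-simplices (9): [1], [2], [3], [4], [5], [6], [7], [8], [9]
  1-simplices (27): (27 of them)
  2-simplices (18): [1,4,5], [1,4,8], [1,5,9], [1,6,7], [1,6,9], [1,7,8], [2,4,5], [2,4,7], [2,5,6], [2,6,9], [2,7,8], [2,8,9], [3,4,7], [3,4,8], [3,5,6], [3,5,9], [3,6,7], [3,8,9]

giving chain groups C_0 ≅ Z^9, C_1 ≅ Z^27, C_2 ≅ Z^18.

Boundary ∂_1: C_1 → C_0 maps an edge to its endpoints' difference, ∂[p,q] = q − p.
The resulting 9×27 matrix has rank 8, and its Smith normal form has invariant factors (1,1,1,1,1,1,1,1).

∂_2: C_2 → C_1 sends each 2-simplex [p,q,r] to [q,r] − [p,r] + [p,q]. For instance
  ∂[1,7,8] = [7,8] − [1,8] + [1,7],
  ∂[3,4,7] = [4,7] − [3,7] + [3,4].
As a 27×18 matrix over Z this has rank 18, with invariant factors (1,1,1,1,1,1,1,1,1,1,1,1,1,1,1,1,1,2).

Computing H_k = (kernel of ∂_k) / (image of ∂_{k+1}):

  H_0: rank C_0 − rank ∂_1 = 9 − 8 = 1, and the invariant factors of ∂_1 are all 1, so H_0 = Z.
  H_1: rank ker ∂_1 − rank ∂_2 = (27 − 8) − 18 = 1, and ∂_2 has invariant factor 2 > 1, so H_1 = Z × Z/2.
  H_2: rank ker ∂_2 − rank ∂_3 = (18 − 18) − 0 = 0, and there is no ∂_3, so H_2 = 0.

Hence the Betti numbers are b_0 = 1, b_1 = 1, b_2 = 0.

b_0 = 1, b_1 = 1, b_2 = 0.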